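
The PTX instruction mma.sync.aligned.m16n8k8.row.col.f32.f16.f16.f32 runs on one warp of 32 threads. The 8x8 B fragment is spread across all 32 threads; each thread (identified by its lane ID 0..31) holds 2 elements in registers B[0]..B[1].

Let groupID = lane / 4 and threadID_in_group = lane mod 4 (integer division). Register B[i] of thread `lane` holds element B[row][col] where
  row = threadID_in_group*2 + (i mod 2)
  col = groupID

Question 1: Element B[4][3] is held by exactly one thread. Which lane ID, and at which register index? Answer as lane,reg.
c:3=>grp=3  r:4=>tig=2,lo=0
L=3*4+2=14  i=0=0

14,0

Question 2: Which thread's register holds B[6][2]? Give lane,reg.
11,0

c=2⇒gr=2  r=6⇒th=3,odd=0
L=2*4+3=11  i=0=0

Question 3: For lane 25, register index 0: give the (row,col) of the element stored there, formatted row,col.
L=25→G=25>>2=6, T=25&3=1
[0]→row 1·2+0=2  col G=6

2,6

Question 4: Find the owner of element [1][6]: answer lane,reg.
24,1

c:6=>grp=6  r:1=>tig=0,lo=1
L=6*4+0=24  i=1=1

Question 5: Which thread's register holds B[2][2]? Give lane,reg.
c=2⇒gr=2  r=2⇒th=1,odd=0
L=2*4+1=9  i=0=0

9,0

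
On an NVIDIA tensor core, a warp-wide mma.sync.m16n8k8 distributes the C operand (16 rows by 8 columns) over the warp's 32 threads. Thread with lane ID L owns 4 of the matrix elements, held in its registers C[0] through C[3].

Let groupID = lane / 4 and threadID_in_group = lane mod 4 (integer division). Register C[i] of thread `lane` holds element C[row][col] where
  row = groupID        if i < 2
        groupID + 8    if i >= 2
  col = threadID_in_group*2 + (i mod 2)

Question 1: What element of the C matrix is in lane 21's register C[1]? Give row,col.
lane 21→21/4=5, 21 mod 4=1
i=1  r:5+0→5  c:2·1+1→3

5,3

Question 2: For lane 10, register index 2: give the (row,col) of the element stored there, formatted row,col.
10,4

lane 10=>10/4=2, 10 mod 4=2
i=2  r:2+8=>10  c:2·2+0=>4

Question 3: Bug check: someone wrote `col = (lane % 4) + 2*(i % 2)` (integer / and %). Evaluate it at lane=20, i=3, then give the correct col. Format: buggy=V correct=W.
`(lane % 4) + 2*(i % 2)`[20,3]⇒2
lane 20: gr=5 (20/4), th=0 (20%4)
i=3: r=5+8=13, c=0*2+1=1
col: 2 vs 1

buggy=2 correct=1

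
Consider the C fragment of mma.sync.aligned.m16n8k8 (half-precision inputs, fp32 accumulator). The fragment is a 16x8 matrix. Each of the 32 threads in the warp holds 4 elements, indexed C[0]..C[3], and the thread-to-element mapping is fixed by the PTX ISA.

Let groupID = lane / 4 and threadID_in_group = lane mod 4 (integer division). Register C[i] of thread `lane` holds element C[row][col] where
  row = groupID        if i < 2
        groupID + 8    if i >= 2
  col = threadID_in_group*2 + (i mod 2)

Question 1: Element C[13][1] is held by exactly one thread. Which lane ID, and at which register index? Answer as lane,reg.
20,3

r=13→G=5,rhi=1  c=1→T=0,p=1
L=5*4+0=20  i=1*2+1=3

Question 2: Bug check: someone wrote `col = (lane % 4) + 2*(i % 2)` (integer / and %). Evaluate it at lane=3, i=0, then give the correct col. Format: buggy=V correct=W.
`(lane % 4) + 2*(i % 2)`[3,0]->3
L=3->g=3>>2=0, t=3&3=3
[0]->row 0+0=0  col 3·2+0=6
col: 3 vs 6

buggy=3 correct=6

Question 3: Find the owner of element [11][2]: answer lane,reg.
r=11⇒gr=3,Rb=1  c=2⇒th=1,odd=0
L=3*4+1=13  i=1*2+0=2

13,2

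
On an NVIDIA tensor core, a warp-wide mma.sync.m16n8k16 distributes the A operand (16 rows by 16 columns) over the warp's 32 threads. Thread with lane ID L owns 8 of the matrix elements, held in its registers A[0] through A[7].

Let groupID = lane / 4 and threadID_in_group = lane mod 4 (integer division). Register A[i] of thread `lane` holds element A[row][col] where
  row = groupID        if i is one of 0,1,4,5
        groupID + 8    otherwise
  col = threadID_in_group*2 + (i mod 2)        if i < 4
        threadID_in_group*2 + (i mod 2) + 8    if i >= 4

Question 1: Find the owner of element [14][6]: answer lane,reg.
27,2

r=14⇒gr=6,Rb=1  c=6⇒Cb=0,th=3,odd=0
L=6*4+3=27  i=0*4+1*2+0=2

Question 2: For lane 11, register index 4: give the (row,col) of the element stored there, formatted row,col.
11: g=2,t=3
[4] (2+0,3*2+0+8) = (2,14)

2,14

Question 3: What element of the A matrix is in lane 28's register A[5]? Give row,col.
lane 28⇒28/4=7, 28 mod 4=0
i=5  r:7+0⇒7  c:2·0+1+8⇒9

7,9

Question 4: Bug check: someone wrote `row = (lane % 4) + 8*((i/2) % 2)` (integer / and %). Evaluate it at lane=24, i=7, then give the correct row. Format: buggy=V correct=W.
`(lane % 4) + 8*((i/2) % 2)`[24,7]⇒8
lane 24: gr=6 (24/4), th=0 (24%4)
i=7: r=6+8=14, c=0*2+1+8=9
row: 8 vs 14

buggy=8 correct=14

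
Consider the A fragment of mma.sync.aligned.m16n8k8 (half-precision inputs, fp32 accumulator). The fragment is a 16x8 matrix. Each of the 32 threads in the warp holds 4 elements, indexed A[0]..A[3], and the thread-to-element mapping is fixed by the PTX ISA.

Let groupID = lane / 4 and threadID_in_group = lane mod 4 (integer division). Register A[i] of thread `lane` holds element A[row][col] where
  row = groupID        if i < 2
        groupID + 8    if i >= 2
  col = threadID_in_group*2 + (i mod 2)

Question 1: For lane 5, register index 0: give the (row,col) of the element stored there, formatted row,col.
1,2

5: gr=1,th=1
[0] (1+0,1*2+0) = (1,2)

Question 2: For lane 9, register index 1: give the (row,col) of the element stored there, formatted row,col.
L=9⇒gr=9>>2=2, th=9&3=1
[1]⇒row 2+0=2  col 1·2+1=3

2,3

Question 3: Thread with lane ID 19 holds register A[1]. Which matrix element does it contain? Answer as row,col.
4,7

19: gid=4,tid=3
[1] (4+0,3*2+1) = (4,7)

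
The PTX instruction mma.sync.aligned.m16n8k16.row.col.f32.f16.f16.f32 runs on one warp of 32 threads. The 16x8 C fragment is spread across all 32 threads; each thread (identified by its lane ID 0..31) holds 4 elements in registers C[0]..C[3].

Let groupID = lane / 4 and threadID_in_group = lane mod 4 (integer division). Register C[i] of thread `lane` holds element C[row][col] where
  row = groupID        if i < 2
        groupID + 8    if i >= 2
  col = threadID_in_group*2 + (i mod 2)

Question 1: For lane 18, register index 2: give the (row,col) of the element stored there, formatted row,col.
18: gr=4,th=2
[2] (4+8,2*2+0) = (12,4)

12,4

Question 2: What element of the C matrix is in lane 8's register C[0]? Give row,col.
L=8=>grp=8>>2=2, tig=8&3=0
[0]=>row 2+0=2  col 0·2+0=0

2,0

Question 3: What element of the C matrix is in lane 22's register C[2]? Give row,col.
13,4

L=22→G=22>>2=5, T=22&3=2
[2]→row 5+8=13  col 2·2+0=4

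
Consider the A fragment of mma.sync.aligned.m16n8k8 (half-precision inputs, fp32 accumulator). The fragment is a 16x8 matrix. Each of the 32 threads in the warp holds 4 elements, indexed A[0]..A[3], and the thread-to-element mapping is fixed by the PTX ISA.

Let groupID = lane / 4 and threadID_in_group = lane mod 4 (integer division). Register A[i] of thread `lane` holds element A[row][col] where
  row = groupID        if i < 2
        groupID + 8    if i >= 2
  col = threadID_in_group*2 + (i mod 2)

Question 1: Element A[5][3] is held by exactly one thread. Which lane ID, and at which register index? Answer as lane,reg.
21,1

r:5=>grp=5,rB=0  c:3=>tig=1,lo=1
L=5*4+1=21  i=0*2+1=1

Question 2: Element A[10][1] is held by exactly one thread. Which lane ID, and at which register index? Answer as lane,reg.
8,3

r:10=>grp=2,rB=1  c:1=>tig=0,lo=1
L=2*4+0=8  i=1*2+1=3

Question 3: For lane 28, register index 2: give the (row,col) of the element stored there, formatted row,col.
L=28⇒gr=28>>2=7, th=28&3=0
[2]⇒row 7+8=15  col 0·2+0=0

15,0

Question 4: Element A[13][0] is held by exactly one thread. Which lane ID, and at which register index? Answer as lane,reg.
20,2

r=13⇒gr=5,Rb=1  c=0⇒th=0,odd=0
L=5*4+0=20  i=1*2+0=2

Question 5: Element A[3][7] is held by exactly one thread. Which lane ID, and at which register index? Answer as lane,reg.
15,1

r:3=>grp=3,rB=0  c:7=>tig=3,lo=1
L=3*4+3=15  i=0*2+1=1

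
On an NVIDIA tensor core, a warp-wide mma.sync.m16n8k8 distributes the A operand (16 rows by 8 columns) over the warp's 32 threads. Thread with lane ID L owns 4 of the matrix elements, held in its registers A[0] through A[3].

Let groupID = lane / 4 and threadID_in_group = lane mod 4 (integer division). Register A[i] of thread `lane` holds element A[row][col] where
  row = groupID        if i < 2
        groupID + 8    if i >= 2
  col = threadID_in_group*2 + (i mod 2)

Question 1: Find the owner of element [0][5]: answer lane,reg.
2,1

r=0->g=0,rb=0  c=5->t=2,b0=1
L=0*4+2=2  i=0*2+1=1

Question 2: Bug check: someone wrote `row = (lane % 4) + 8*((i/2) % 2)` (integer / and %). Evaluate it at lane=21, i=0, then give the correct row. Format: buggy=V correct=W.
`(lane % 4) + 8*((i/2) % 2)`[21,0]⇒1
lane 21⇒21/4=5, 21 mod 4=1
i=0  r:5+0⇒5  c:2·1+0⇒2
row: 1 vs 5

buggy=1 correct=5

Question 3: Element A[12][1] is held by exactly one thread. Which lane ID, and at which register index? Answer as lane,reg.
16,3

r=12⇒gr=4,Rb=1  c=1⇒th=0,odd=1
L=4*4+0=16  i=1*2+1=3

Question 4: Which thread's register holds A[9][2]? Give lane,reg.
r=9->g=1,rb=1  c=2->t=1,b0=0
L=1*4+1=5  i=1*2+0=2

5,2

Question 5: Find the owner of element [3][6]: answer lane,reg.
r:3=>grp=3,rB=0  c:6=>tig=3,lo=0
L=3*4+3=15  i=0*2+0=0

15,0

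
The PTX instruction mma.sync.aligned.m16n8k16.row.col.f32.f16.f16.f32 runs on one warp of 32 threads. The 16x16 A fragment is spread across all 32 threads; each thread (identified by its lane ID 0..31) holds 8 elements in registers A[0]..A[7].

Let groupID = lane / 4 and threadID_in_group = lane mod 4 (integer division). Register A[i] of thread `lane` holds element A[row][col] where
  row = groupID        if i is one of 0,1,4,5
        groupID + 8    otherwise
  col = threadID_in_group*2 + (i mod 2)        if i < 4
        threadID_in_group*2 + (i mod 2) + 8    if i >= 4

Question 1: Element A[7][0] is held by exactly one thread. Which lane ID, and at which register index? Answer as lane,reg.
r=7->g=7,rb=0  c=0->cb=0,t=0,b0=0
L=7*4+0=28  i=0*4+0*2+0=0

28,0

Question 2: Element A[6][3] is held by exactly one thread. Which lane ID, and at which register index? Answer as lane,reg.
r: 6->gid=6,r8=0  c: 3->c8=0,tid=1,i&1=1
L=6*4+1=25  i=0*4+0*2+1=1

25,1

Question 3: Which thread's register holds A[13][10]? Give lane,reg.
r=13⇒gr=5,Rb=1  c=10⇒Cb=1,th=1,odd=0
L=5*4+1=21  i=1*4+1*2+0=6

21,6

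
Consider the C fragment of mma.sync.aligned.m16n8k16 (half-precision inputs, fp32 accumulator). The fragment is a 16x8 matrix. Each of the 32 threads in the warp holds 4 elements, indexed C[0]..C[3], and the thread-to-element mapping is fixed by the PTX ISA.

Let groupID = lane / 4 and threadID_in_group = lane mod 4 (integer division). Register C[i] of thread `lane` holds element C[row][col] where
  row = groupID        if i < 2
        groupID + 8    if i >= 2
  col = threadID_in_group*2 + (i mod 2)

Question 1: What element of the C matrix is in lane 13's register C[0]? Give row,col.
3,2

lane 13: gid=3 (13/4), tid=1 (13%4)
i=0: r=3+0=3, c=1*2+0=2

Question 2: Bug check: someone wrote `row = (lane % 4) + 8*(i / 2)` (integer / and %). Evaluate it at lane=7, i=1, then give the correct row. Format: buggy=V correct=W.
buggy=3 correct=1

`(lane % 4) + 8*(i / 2)`[7,1]->3
7: g=1,t=3
[1] (1+0,3*2+1) = (1,7)
row: 3 vs 1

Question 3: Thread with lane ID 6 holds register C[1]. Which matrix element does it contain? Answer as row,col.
L=6⇒gr=6>>2=1, th=6&3=2
[1]⇒row 1+0=1  col 2·2+1=5

1,5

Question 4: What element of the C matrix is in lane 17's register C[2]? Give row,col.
12,2

lane 17: G=4 (17/4), T=1 (17%4)
i=2: r=4+8=12, c=1*2+0=2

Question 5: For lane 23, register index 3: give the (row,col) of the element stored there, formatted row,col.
13,7

lane 23→23/4=5, 23 mod 4=3
i=3  r:5+8→13  c:2·3+1→7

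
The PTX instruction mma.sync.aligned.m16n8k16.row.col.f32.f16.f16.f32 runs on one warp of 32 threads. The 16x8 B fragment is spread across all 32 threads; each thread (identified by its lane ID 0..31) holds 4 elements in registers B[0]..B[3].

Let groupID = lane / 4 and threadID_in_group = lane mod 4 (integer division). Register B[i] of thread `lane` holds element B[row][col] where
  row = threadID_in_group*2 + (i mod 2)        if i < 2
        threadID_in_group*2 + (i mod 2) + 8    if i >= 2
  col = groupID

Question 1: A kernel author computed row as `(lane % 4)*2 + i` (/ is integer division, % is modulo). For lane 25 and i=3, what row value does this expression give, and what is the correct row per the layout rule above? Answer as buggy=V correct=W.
buggy=5 correct=11

`(lane % 4)*2 + i`[25,3]->5
lane 25: gid=6 (25/4), tid=1 (25%4)
i=3: r=1*2+1+8=11, c=gid=6
row: 5 vs 11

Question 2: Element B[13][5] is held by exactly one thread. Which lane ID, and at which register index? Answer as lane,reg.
22,3

c=5->g=5  r=13->rb=1,t=2,b0=1
L=5*4+2=22  i=1*2+1=3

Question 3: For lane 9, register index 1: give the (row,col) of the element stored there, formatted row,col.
3,2

L=9⇒gr=9>>2=2, th=9&3=1
[1]⇒row 1·2+1+0=3  col gr=2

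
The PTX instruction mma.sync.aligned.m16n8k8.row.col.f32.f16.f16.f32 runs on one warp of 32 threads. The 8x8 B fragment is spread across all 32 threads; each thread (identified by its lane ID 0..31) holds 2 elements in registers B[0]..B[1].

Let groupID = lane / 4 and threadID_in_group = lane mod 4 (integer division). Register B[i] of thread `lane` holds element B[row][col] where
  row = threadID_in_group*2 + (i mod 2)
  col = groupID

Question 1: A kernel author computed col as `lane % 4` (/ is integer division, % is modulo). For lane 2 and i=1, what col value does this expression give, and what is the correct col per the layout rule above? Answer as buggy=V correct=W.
`lane % 4`[2,1]->2
2: gid=0,tid=2
[1] (2*2+1,0) = (5,0)
col: 2 vs 0

buggy=2 correct=0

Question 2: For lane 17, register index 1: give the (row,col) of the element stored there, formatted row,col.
L=17->gid=17>>2=4, tid=17&3=1
[1]->row 1·2+1=3  col gid=4

3,4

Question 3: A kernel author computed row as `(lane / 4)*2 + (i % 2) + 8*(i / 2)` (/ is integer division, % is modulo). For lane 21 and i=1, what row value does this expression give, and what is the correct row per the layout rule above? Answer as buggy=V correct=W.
buggy=11 correct=3

`(lane / 4)*2 + (i % 2) + 8*(i / 2)`[21,1]->11
lane 21: g=5 (21/4), t=1 (21%4)
i=1: r=1*2+1=3, c=g=5
row: 11 vs 3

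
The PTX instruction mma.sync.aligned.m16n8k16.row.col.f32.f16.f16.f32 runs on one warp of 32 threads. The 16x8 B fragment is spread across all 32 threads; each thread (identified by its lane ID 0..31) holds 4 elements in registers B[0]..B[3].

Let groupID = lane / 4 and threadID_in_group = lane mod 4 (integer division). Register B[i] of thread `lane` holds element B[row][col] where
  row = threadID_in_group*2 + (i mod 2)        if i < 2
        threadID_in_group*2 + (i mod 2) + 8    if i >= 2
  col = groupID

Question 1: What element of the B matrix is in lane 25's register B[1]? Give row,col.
3,6

L=25->gid=25>>2=6, tid=25&3=1
[1]->row 1·2+1+0=3  col gid=6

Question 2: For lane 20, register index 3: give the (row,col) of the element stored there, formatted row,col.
20: g=5,t=0
[3] (0*2+1+8,5) = (9,5)

9,5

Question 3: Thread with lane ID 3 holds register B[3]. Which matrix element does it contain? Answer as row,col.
lane 3: grp=0 (3/4), tig=3 (3%4)
i=3: r=3*2+1+8=15, c=grp=0

15,0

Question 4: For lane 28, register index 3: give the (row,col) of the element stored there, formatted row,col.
9,7

28: gid=7,tid=0
[3] (0*2+1+8,7) = (9,7)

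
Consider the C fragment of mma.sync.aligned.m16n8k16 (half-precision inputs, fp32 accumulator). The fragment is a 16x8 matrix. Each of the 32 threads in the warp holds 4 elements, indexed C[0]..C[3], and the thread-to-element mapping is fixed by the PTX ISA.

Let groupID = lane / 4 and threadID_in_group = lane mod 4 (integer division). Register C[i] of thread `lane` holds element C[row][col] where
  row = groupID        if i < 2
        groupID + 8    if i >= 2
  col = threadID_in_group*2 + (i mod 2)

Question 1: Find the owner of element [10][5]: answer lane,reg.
10,3

r=10->g=2,rb=1  c=5->t=2,b0=1
L=2*4+2=10  i=1*2+1=3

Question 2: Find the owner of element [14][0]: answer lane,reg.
24,2

r:14=>grp=6,rB=1  c:0=>tig=0,lo=0
L=6*4+0=24  i=1*2+0=2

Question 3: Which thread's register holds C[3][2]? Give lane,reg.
r=3→G=3,rhi=0  c=2→T=1,p=0
L=3*4+1=13  i=0*2+0=0

13,0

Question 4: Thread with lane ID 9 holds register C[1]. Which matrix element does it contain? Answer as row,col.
2,3

lane 9: gid=2 (9/4), tid=1 (9%4)
i=1: r=2+0=2, c=1*2+1=3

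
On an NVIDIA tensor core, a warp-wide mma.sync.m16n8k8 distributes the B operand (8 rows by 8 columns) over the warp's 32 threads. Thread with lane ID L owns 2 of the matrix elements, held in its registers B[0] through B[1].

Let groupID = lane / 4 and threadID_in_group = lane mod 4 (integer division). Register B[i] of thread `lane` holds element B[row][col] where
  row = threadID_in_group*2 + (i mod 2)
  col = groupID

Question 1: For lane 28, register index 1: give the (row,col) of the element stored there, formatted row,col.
1,7

lane 28->28/4=7, 28 mod 4=0
i=1  r:2·0+1->1  c:7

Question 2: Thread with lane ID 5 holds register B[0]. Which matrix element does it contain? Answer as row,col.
lane 5→5/4=1, 5 mod 4=1
i=0  r:2·1+0→2  c:1

2,1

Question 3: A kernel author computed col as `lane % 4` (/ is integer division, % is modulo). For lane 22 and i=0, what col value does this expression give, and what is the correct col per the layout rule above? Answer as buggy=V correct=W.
buggy=2 correct=5

`lane % 4`[22,0]->2
lane 22->22/4=5, 22 mod 4=2
i=0  r:2·2+0->4  c:5
col: 2 vs 5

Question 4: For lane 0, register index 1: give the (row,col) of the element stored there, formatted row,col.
lane 0→0/4=0, 0 mod 4=0
i=1  r:2·0+1→1  c:0

1,0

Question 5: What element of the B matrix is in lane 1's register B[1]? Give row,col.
lane 1: gr=0 (1/4), th=1 (1%4)
i=1: r=1*2+1=3, c=gr=0

3,0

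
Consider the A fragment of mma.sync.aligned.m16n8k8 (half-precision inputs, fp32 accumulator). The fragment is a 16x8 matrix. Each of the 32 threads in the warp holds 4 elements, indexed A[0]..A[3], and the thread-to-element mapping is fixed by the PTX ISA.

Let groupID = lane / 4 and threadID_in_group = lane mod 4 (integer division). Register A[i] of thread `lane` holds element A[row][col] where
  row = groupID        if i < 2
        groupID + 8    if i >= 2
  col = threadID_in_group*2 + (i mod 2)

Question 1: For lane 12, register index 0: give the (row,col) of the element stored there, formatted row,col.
3,0

lane 12: gid=3 (12/4), tid=0 (12%4)
i=0: r=3+0=3, c=0*2+0=0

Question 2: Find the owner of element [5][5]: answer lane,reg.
r=5⇒gr=5,Rb=0  c=5⇒th=2,odd=1
L=5*4+2=22  i=0*2+1=1

22,1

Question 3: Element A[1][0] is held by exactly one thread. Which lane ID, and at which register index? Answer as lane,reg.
4,0

r=1->g=1,rb=0  c=0->t=0,b0=0
L=1*4+0=4  i=0*2+0=0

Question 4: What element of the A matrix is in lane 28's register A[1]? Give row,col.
7,1

L=28→G=28>>2=7, T=28&3=0
[1]→row 7+0=7  col 0·2+1=1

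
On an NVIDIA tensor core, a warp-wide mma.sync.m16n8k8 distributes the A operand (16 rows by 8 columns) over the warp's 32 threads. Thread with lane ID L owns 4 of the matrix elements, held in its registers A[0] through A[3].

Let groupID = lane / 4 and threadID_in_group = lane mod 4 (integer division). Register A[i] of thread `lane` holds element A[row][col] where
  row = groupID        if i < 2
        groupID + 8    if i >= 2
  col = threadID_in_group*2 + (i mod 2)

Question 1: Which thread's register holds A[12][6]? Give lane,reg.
r:12=>grp=4,rB=1  c:6=>tig=3,lo=0
L=4*4+3=19  i=1*2+0=2

19,2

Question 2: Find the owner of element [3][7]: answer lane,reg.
15,1

r: 3->gid=3,r8=0  c: 7->tid=3,i&1=1
L=3*4+3=15  i=0*2+1=1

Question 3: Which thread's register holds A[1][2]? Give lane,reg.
r: 1->gid=1,r8=0  c: 2->tid=1,i&1=0
L=1*4+1=5  i=0*2+0=0

5,0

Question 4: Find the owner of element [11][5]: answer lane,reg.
r=11→G=3,rhi=1  c=5→T=2,p=1
L=3*4+2=14  i=1*2+1=3

14,3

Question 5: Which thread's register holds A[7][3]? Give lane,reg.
r:7=>grp=7,rB=0  c:3=>tig=1,lo=1
L=7*4+1=29  i=0*2+1=1

29,1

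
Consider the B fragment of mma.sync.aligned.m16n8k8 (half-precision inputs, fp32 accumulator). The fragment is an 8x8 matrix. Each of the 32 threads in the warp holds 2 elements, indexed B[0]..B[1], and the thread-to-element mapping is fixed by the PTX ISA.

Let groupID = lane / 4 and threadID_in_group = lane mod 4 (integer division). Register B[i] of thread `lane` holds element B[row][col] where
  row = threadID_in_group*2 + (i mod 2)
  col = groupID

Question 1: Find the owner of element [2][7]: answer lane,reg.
c=7->g=7  r=2->t=1,b0=0
L=7*4+1=29  i=0=0

29,0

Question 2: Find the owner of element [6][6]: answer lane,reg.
27,0

c=6->g=6  r=6->t=3,b0=0
L=6*4+3=27  i=0=0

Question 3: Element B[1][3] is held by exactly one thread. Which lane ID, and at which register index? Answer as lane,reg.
c=3->g=3  r=1->t=0,b0=1
L=3*4+0=12  i=1=1

12,1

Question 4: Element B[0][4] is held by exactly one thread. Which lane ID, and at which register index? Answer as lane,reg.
c: 4->gid=4  r: 0->tid=0,i&1=0
L=4*4+0=16  i=0=0

16,0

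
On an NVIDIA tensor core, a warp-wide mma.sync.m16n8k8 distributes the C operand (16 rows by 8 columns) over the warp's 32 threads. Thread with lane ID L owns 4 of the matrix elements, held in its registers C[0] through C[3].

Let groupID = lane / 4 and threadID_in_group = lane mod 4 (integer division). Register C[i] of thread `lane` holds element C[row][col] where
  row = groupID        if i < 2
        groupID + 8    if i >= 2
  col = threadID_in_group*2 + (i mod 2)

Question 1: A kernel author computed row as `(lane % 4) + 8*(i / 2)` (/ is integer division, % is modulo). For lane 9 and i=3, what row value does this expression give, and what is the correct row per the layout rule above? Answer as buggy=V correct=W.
buggy=9 correct=10

`(lane % 4) + 8*(i / 2)`[9,3]→9
lane 9: G=2 (9/4), T=1 (9%4)
i=3: r=2+8=10, c=1*2+1=3
row: 9 vs 10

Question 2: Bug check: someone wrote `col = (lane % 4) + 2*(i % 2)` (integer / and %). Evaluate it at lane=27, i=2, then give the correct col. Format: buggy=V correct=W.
buggy=3 correct=6

`(lane % 4) + 2*(i % 2)`[27,2]⇒3
27: gr=6,th=3
[2] (6+8,3*2+0) = (14,6)
col: 3 vs 6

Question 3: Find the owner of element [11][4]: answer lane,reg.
r: 11->gid=3,r8=1  c: 4->tid=2,i&1=0
L=3*4+2=14  i=1*2+0=2

14,2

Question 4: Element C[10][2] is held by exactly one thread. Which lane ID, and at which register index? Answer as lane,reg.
9,2

r=10→G=2,rhi=1  c=2→T=1,p=0
L=2*4+1=9  i=1*2+0=2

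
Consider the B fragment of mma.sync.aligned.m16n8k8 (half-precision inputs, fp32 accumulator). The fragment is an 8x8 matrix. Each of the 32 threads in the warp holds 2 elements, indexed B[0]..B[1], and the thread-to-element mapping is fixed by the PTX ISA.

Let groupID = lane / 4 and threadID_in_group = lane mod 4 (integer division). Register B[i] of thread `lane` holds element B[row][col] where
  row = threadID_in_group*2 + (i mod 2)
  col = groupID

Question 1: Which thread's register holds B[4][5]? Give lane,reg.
c:5=>grp=5  r:4=>tig=2,lo=0
L=5*4+2=22  i=0=0

22,0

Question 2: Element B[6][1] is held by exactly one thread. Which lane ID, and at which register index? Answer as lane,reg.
c=1→G=1  r=6→T=3,p=0
L=1*4+3=7  i=0=0

7,0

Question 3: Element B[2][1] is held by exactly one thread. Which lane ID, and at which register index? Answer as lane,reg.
5,0

c=1→G=1  r=2→T=1,p=0
L=1*4+1=5  i=0=0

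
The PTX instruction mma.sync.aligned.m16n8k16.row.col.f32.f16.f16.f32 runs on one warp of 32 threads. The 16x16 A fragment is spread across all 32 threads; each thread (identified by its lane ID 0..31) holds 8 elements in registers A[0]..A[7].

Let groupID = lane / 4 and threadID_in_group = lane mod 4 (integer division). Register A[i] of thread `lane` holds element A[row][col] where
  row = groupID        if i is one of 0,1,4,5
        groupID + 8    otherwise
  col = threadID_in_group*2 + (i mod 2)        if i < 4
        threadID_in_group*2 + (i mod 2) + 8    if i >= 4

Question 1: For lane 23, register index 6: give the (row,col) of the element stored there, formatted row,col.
13,14

lane 23→23/4=5, 23 mod 4=3
i=6  r:5+8→13  c:2·3+0+8→14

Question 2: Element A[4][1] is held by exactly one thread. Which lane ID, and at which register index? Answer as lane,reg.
16,1

r=4→G=4,rhi=0  c=1→chi=0,T=0,p=1
L=4*4+0=16  i=0*4+0*2+1=1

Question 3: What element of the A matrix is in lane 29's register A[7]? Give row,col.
15,11

L=29->g=29>>2=7, t=29&3=1
[7]->row 7+8=15  col 1·2+1+8=11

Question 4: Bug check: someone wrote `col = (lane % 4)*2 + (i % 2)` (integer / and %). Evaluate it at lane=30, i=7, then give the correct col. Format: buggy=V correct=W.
buggy=5 correct=13

`(lane % 4)*2 + (i % 2)`[30,7]->5
L=30->gid=30>>2=7, tid=30&3=2
[7]->row 7+8=15  col 2·2+1+8=13
col: 5 vs 13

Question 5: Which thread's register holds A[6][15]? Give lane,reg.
27,5

r: 6->gid=6,r8=0  c: 15->c8=1,tid=3,i&1=1
L=6*4+3=27  i=1*4+0*2+1=5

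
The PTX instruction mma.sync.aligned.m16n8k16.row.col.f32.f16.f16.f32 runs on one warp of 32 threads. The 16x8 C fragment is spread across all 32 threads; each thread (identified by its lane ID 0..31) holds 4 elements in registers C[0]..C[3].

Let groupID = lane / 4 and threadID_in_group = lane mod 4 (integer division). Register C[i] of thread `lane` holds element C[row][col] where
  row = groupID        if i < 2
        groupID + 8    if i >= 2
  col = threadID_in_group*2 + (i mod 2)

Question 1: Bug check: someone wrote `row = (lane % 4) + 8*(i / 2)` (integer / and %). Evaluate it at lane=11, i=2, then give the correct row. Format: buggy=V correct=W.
buggy=11 correct=10

`(lane % 4) + 8*(i / 2)`[11,2]->11
lane 11->11/4=2, 11 mod 4=3
i=2  r:2+8->10  c:2·3+0->6
row: 11 vs 10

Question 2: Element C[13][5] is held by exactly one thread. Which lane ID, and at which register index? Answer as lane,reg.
r:13=>grp=5,rB=1  c:5=>tig=2,lo=1
L=5*4+2=22  i=1*2+1=3

22,3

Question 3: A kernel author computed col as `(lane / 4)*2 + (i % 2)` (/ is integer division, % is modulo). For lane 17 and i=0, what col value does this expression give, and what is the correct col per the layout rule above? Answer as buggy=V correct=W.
`(lane / 4)*2 + (i % 2)`[17,0]->8
lane 17->17/4=4, 17 mod 4=1
i=0  r:4+0->4  c:2·1+0->2
col: 8 vs 2

buggy=8 correct=2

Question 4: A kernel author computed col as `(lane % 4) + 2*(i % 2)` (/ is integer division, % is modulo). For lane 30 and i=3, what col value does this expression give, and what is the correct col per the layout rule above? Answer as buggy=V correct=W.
`(lane % 4) + 2*(i % 2)`[30,3]->4
30: g=7,t=2
[3] (7+8,2*2+1) = (15,5)
col: 4 vs 5

buggy=4 correct=5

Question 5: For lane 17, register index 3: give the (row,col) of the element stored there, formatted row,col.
12,3

lane 17→17/4=4, 17 mod 4=1
i=3  r:4+8→12  c:2·1+1→3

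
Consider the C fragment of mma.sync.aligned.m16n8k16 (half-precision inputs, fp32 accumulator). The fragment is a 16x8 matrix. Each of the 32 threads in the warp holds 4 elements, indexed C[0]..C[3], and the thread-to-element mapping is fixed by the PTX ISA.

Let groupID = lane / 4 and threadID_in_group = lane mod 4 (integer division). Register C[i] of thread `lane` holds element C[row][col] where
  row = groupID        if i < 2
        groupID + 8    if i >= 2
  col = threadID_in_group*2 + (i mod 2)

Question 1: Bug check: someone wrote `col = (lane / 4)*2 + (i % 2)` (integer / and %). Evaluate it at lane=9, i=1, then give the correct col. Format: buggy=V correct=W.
buggy=5 correct=3

`(lane / 4)*2 + (i % 2)`[9,1]=>5
L=9=>grp=9>>2=2, tig=9&3=1
[1]=>row 2+0=2  col 1·2+1=3
col: 5 vs 3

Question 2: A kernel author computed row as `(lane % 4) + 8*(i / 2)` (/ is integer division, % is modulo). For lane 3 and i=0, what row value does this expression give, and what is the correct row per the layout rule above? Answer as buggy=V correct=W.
`(lane % 4) + 8*(i / 2)`[3,0]→3
lane 3: G=0 (3/4), T=3 (3%4)
i=0: r=0+0=0, c=3*2+0=6
row: 3 vs 0

buggy=3 correct=0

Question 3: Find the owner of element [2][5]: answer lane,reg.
10,1

r=2->g=2,rb=0  c=5->t=2,b0=1
L=2*4+2=10  i=0*2+1=1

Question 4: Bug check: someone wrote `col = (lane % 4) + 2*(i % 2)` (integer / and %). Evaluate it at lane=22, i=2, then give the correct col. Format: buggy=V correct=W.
buggy=2 correct=4

`(lane % 4) + 2*(i % 2)`[22,2]=>2
L=22=>grp=22>>2=5, tig=22&3=2
[2]=>row 5+8=13  col 2·2+0=4
col: 2 vs 4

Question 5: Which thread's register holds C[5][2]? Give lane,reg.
21,0

r=5⇒gr=5,Rb=0  c=2⇒th=1,odd=0
L=5*4+1=21  i=0*2+0=0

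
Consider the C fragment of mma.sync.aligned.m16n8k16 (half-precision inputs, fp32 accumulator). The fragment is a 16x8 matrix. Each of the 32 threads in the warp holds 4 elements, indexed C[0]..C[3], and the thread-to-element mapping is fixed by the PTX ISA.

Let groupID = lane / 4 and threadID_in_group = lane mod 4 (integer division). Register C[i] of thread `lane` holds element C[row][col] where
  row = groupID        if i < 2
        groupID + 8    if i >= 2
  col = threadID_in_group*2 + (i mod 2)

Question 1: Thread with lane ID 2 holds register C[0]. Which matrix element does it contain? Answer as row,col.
0,4

lane 2: g=0 (2/4), t=2 (2%4)
i=0: r=0+0=0, c=2*2+0=4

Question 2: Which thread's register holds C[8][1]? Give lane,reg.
0,3

r: 8->gid=0,r8=1  c: 1->tid=0,i&1=1
L=0*4+0=0  i=1*2+1=3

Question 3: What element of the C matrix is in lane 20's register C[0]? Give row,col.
20: G=5,T=0
[0] (5+0,0*2+0) = (5,0)

5,0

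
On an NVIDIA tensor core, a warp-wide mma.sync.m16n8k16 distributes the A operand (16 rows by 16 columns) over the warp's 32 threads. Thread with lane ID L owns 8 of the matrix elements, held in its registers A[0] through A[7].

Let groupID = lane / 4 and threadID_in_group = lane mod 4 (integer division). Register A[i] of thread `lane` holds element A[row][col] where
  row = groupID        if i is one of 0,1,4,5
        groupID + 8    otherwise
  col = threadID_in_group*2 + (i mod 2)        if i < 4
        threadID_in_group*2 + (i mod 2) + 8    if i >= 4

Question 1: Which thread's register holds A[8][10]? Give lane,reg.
1,6

r=8->g=0,rb=1  c=10->cb=1,t=1,b0=0
L=0*4+1=1  i=1*4+1*2+0=6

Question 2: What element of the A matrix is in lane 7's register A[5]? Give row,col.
1,15

lane 7: grp=1 (7/4), tig=3 (7%4)
i=5: r=1+0=1, c=3*2+1+8=15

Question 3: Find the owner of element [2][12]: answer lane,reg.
r=2⇒gr=2,Rb=0  c=12⇒Cb=1,th=2,odd=0
L=2*4+2=10  i=1*4+0*2+0=4

10,4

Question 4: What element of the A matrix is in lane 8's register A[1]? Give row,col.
2,1

L=8⇒gr=8>>2=2, th=8&3=0
[1]⇒row 2+0=2  col 0·2+1+0=1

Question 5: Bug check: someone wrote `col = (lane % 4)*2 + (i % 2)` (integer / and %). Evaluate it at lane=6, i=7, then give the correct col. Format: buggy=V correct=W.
buggy=5 correct=13

`(lane % 4)*2 + (i % 2)`[6,7]->5
lane 6: g=1 (6/4), t=2 (6%4)
i=7: r=1+8=9, c=2*2+1+8=13
col: 5 vs 13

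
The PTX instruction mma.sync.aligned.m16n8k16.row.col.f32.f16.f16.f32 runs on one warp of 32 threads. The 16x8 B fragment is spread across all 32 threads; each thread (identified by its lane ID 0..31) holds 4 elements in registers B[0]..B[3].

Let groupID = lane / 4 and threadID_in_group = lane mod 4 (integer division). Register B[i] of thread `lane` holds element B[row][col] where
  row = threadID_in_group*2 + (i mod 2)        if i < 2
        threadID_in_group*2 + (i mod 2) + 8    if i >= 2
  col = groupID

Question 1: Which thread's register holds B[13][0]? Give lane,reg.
2,3

c:0=>grp=0  r:13=>rB=1,tig=2,lo=1
L=0*4+2=2  i=1*2+1=3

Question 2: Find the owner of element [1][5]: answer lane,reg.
c: 5->gid=5  r: 1->r8=0,tid=0,i&1=1
L=5*4+0=20  i=0*2+1=1

20,1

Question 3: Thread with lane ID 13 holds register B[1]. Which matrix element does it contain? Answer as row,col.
3,3

L=13=>grp=13>>2=3, tig=13&3=1
[1]=>row 1·2+1+0=3  col grp=3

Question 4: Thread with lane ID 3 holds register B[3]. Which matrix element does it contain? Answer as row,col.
15,0

lane 3=>3/4=0, 3 mod 4=3
i=3  r:2·3+1+8=>15  c:0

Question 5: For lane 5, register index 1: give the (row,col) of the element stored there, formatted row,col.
lane 5⇒5/4=1, 5 mod 4=1
i=1  r:2·1+1+0⇒3  c:1

3,1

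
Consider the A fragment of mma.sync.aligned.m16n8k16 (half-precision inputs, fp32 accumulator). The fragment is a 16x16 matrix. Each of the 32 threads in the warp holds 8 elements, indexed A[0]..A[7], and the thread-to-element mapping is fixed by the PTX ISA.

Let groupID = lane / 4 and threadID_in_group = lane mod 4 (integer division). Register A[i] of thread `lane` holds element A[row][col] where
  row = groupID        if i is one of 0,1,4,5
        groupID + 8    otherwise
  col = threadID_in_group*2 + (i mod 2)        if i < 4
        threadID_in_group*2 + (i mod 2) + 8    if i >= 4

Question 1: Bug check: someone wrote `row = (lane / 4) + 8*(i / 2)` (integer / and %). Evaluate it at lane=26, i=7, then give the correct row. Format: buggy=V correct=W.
buggy=30 correct=14

`(lane / 4) + 8*(i / 2)`[26,7]⇒30
lane 26: gr=6 (26/4), th=2 (26%4)
i=7: r=6+8=14, c=2*2+1+8=13
row: 30 vs 14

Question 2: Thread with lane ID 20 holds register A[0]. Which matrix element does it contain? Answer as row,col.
5,0

lane 20⇒20/4=5, 20 mod 4=0
i=0  r:5+0⇒5  c:2·0+0+0⇒0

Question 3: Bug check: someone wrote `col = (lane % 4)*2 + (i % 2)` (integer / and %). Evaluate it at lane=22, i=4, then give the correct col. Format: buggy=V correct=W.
buggy=4 correct=12

`(lane % 4)*2 + (i % 2)`[22,4]⇒4
lane 22⇒22/4=5, 22 mod 4=2
i=4  r:5+0⇒5  c:2·2+0+8⇒12
col: 4 vs 12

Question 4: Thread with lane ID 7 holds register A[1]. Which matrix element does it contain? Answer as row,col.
1,7

L=7⇒gr=7>>2=1, th=7&3=3
[1]⇒row 1+0=1  col 3·2+1+0=7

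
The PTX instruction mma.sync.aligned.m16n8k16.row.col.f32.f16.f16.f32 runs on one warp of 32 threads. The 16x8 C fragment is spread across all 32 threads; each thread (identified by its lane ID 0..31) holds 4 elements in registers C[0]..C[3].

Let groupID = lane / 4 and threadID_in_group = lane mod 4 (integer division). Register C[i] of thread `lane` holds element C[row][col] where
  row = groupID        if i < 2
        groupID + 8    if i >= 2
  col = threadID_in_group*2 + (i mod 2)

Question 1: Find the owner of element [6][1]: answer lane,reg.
r: 6->gid=6,r8=0  c: 1->tid=0,i&1=1
L=6*4+0=24  i=0*2+1=1

24,1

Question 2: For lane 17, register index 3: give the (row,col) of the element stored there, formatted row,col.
12,3

lane 17→17/4=4, 17 mod 4=1
i=3  r:4+8→12  c:2·1+1→3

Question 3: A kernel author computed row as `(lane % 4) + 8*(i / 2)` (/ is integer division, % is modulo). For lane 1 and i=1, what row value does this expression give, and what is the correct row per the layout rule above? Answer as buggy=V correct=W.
`(lane % 4) + 8*(i / 2)`[1,1]⇒1
L=1⇒gr=1>>2=0, th=1&3=1
[1]⇒row 0+0=0  col 1·2+1=3
row: 1 vs 0

buggy=1 correct=0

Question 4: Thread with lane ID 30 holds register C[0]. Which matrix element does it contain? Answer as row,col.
7,4

L=30⇒gr=30>>2=7, th=30&3=2
[0]⇒row 7+0=7  col 2·2+0=4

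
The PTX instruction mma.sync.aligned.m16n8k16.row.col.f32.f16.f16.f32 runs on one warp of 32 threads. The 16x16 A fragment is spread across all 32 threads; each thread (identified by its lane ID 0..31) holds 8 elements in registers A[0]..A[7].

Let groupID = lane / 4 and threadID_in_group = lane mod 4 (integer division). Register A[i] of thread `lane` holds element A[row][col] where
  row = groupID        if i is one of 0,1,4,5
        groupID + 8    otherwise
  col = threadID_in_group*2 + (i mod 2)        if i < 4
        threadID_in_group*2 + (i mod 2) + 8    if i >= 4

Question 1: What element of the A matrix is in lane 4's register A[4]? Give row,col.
L=4→G=4>>2=1, T=4&3=0
[4]→row 1+0=1  col 0·2+0+8=8

1,8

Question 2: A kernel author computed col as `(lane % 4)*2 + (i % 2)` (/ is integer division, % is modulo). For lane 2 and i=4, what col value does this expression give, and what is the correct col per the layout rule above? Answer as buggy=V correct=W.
`(lane % 4)*2 + (i % 2)`[2,4]=>4
lane 2=>2/4=0, 2 mod 4=2
i=4  r:0+0=>0  c:2·2+0+8=>12
col: 4 vs 12

buggy=4 correct=12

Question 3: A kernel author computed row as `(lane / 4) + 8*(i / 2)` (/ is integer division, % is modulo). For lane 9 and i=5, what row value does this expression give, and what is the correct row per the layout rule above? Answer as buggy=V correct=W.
`(lane / 4) + 8*(i / 2)`[9,5]⇒18
lane 9: gr=2 (9/4), th=1 (9%4)
i=5: r=2+0=2, c=1*2+1+8=11
row: 18 vs 2

buggy=18 correct=2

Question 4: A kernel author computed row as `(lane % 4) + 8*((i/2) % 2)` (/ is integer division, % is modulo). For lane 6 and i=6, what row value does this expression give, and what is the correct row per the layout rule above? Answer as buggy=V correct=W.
`(lane % 4) + 8*((i/2) % 2)`[6,6]=>10
L=6=>grp=6>>2=1, tig=6&3=2
[6]=>row 1+8=9  col 2·2+0+8=12
row: 10 vs 9

buggy=10 correct=9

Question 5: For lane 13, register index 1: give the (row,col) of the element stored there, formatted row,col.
13: G=3,T=1
[1] (3+0,1*2+1+0) = (3,3)

3,3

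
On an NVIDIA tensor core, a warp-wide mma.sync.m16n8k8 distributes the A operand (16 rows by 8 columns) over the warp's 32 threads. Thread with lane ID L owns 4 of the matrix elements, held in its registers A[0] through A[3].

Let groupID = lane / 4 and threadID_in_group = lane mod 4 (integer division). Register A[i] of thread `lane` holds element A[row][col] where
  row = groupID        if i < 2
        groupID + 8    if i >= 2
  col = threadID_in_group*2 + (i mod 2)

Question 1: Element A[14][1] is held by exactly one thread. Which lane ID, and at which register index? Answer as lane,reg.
r=14->g=6,rb=1  c=1->t=0,b0=1
L=6*4+0=24  i=1*2+1=3

24,3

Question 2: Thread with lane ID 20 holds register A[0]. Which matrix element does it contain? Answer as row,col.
lane 20=>20/4=5, 20 mod 4=0
i=0  r:5+0=>5  c:2·0+0=>0

5,0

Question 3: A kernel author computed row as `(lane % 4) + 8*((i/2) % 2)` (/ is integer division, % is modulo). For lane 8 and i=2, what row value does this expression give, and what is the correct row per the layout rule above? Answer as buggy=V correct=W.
`(lane % 4) + 8*((i/2) % 2)`[8,2]->8
L=8->gid=8>>2=2, tid=8&3=0
[2]->row 2+8=10  col 0·2+0=0
row: 8 vs 10

buggy=8 correct=10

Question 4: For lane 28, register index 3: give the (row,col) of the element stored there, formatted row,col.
lane 28: gid=7 (28/4), tid=0 (28%4)
i=3: r=7+8=15, c=0*2+1=1

15,1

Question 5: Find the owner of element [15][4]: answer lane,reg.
30,2

r=15->g=7,rb=1  c=4->t=2,b0=0
L=7*4+2=30  i=1*2+0=2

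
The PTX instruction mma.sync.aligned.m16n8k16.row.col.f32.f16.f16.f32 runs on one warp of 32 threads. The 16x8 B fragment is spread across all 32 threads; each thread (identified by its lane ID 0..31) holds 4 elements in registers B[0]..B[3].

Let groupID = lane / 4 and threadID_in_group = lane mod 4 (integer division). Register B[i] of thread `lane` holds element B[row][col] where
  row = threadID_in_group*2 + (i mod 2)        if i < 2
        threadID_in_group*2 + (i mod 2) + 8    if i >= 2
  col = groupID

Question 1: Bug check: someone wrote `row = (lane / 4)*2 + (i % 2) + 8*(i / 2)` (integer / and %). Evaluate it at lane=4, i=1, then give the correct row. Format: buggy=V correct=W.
buggy=3 correct=1

`(lane / 4)*2 + (i % 2) + 8*(i / 2)`[4,1]→3
lane 4: G=1 (4/4), T=0 (4%4)
i=1: r=0*2+1+0=1, c=G=1
row: 3 vs 1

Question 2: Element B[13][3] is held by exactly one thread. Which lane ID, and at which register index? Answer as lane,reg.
14,3

c: 3->gid=3  r: 13->r8=1,tid=2,i&1=1
L=3*4+2=14  i=1*2+1=3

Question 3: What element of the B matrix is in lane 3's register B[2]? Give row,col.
L=3->gid=3>>2=0, tid=3&3=3
[2]->row 3·2+0+8=14  col gid=0

14,0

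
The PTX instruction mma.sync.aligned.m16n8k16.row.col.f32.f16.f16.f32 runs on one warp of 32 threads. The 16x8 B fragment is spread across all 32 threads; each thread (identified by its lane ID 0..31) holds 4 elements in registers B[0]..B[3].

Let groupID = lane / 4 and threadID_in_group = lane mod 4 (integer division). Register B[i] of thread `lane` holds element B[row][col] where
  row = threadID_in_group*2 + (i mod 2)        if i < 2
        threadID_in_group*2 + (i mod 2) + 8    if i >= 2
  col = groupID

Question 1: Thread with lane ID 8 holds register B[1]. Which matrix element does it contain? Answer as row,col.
1,2

L=8⇒gr=8>>2=2, th=8&3=0
[1]⇒row 0·2+1+0=1  col gr=2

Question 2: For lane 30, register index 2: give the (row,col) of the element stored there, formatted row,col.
30: grp=7,tig=2
[2] (2*2+0+8,7) = (12,7)

12,7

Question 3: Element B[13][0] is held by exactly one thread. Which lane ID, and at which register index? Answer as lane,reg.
2,3

c=0⇒gr=0  r=13⇒Rb=1,th=2,odd=1
L=0*4+2=2  i=1*2+1=3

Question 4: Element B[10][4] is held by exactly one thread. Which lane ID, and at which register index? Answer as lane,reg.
17,2

c=4⇒gr=4  r=10⇒Rb=1,th=1,odd=0
L=4*4+1=17  i=1*2+0=2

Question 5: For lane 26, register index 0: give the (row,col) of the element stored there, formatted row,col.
lane 26: gr=6 (26/4), th=2 (26%4)
i=0: r=2*2+0+0=4, c=gr=6

4,6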